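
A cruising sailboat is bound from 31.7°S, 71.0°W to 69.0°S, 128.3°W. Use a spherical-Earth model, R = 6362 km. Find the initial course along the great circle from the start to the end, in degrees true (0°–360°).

203.5°

θ = atan2( sin Δλ·cos φ₂ ,  cos φ₁ sin φ₂ − sin φ₁ cos φ₂ cos Δλ )
  = atan2(-0.3016, -0.6926) = 203.53°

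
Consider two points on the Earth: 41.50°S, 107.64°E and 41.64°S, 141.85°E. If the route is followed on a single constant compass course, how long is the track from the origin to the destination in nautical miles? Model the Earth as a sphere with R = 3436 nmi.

Δψ = ln[tan(π/4+φ₂/2)/tan(π/4+φ₁/2)] = -0.0033;  Δφ = -0.0024 rad,  Δλ = +0.5971 rad
q = Δφ/Δψ = 0.7481
d = R·√(Δφ² + q²Δλ²) = 3436·0.44671 = 1535 nmi

1535 nmi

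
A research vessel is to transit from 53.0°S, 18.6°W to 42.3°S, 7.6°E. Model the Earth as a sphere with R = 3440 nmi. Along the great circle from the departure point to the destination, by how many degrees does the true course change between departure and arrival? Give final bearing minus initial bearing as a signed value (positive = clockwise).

Initial bearing θ₁ = atan2(sin Δλ cos φ₂, cos φ₁ sin φ₂ − sin φ₁ cos φ₂ cos Δλ) = 69.06°
Final bearing θ₂ = (initial bearing from the destination back to the start) + 180° = 49.46°
Δθ = θ₂ − θ₁ = -19.6°

-19.6°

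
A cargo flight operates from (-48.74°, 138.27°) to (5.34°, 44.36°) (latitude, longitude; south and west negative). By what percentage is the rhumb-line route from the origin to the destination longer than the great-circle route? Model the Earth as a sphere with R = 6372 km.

2.4%

Great circle: σ = 1.6858 rad → d_gc = Rσ = 10741.8 km
Rhumb: Δφ = +0.9439, Δλ = -1.6390, Δψ = +1.0702, q = Δφ/Δψ = 0.8819 → d_rh = R√(Δφ²+q²Δλ²) = 11000.5 km
Excess = (11000.5 − 10741.8) / 10741.8 = 258.7 / 10741.8 = 2.41% ≈ 2.4%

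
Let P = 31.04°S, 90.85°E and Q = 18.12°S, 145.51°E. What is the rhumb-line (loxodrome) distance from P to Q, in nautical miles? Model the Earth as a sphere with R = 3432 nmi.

3068 nmi

Rhumb course C = atan2(Δλ, Δψ) with Δψ = ln[tan(π/4+φ₂/2)/tan(π/4+φ₁/2)] = +0.2487, Δλ = +0.9540 → C = 75.39°
d = R·|Δφ| / |cos C| = 3432·0.22550 / 0.25228 = 3068 nmi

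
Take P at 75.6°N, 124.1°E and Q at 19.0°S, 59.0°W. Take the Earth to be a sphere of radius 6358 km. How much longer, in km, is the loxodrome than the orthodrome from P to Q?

Great circle: cos σ = sin φ₁ sin φ₂ + cos φ₁ cos φ₂ cos Δλ,  σ = 2.1533 rad → d_gc = 13690.8 km
Rhumb line: Δψ = -2.4067, q = Δφ/Δψ = 0.6860, d_rh = R√(Δφ²+q²Δλ²) = 17075.0 km
Excess = 17075.0 − 13690.8 = 3384.2 ≈ 3384 km

3384 km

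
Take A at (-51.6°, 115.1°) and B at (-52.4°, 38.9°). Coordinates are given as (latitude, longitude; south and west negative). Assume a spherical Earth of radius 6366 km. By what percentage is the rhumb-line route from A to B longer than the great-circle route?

Great circle: σ = 0.7794 rad → d_gc = Rσ = 4961.9 km
Rhumb: Δφ = -0.0140, Δλ = -1.3299, Δψ = -0.0227, q = Δφ/Δψ = 0.6156 → d_rh = R√(Δφ²+q²Δλ²) = 5213.0 km
Excess = (5213.0 − 4961.9) / 4961.9 = 251.1 / 4961.9 = 5.06% ≈ 5.1%

5.1%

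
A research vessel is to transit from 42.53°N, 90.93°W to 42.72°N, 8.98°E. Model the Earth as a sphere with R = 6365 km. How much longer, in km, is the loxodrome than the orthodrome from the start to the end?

550 km

Great circle: cos σ = sin φ₁ sin φ₂ + cos φ₁ cos φ₂ cos Δλ,  σ = 1.1967 rad → d_gc = 7617.1 km
Rhumb line: Δψ = +0.0045, q = Δφ/Δψ = 0.7358, d_rh = R√(Δφ²+q²Δλ²) = 8166.7 km
Excess = 8166.7 − 7617.1 = 549.6 ≈ 550 km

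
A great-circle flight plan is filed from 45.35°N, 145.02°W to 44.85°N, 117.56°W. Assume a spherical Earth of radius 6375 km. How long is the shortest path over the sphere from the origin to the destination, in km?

2147 km

Haversine: a = sin²(Δφ/2)+cos φ₁ cos φ₂ sin²(Δλ/2) = 0.02809;  σ = 2·atan2(√a,√(1−a))
σ = 19.295° → d = Rσ = 6375·0.33677 = 2147 km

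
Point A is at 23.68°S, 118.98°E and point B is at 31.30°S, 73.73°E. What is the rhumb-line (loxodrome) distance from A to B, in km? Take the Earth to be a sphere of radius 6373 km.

Rhumb course C = atan2(Δλ, Δψ) with Δψ = ln[tan(π/4+φ₂/2)/tan(π/4+φ₁/2)] = -0.1501, Δλ = -0.7898 → C = 259.24°
d = R·|Δφ| / |cos C| = 6373·0.13299 / 0.18671 = 4540 km

4540 km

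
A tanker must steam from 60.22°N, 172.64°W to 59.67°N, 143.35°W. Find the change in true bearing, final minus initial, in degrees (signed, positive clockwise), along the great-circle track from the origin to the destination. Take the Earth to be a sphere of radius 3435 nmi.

At departure: θ₁ = atan2(sin Δλ cos φ₂, cos φ₁ sin φ₂ − sin φ₁ cos φ₂ cos Δλ) = 79.36°
At arrival: θ₂ = atan2(sin Δλ cos φ₁, −cos φ₂ sin φ₁ + sin φ₂ cos φ₁ cos Δλ) = 104.85°
Δθ = θ₂ − θ₁ = +25.5°

+25.5°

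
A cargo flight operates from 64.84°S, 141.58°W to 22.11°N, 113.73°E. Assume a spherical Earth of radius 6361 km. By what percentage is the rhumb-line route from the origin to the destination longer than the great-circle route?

Great circle: σ = 2.0270 rad → d_gc = Rσ = 12893.9 km
Rhumb: Δφ = +1.5176, Δλ = -1.8272, Δψ = +1.8957, q = Δφ/Δψ = 0.8005 → d_rh = R√(Δφ²+q²Δλ²) = 13407.3 km
Excess = (13407.3 − 12893.9) / 12893.9 = 513.4 / 12893.9 = 3.98% ≈ 4.0%

4.0%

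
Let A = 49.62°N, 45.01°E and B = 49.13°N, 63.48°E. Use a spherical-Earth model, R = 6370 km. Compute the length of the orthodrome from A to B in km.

1335 km

cos σ = sin φ₁ sin φ₂ + cos φ₁ cos φ₂ cos Δλ
      = sin(49.62°)sin(49.13°) + cos(49.62°)cos(49.13°)cos(18.47°) = 0.9781
σ = 12.006° → d = Rσ = 6370·0.20954 = 1335 km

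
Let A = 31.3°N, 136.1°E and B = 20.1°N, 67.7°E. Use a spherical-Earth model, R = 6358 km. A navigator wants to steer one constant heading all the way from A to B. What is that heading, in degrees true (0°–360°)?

Δψ = ln[tan(π/4+φ₂/2)/tan(π/4+φ₁/2)] = -0.2174
Δλ = -1.1938 rad (taken the short way round)
course = atan2(Δλ, Δψ) = 259.68°

259.7°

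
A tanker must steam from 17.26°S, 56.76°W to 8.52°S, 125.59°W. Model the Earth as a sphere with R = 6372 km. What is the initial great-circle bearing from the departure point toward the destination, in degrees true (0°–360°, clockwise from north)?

θ = atan2( sin Δλ·cos φ₂ ,  cos φ₁ sin φ₂ − sin φ₁ cos φ₂ cos Δλ )
  = atan2(-0.9222, -0.0355) = 267.79°

267.8°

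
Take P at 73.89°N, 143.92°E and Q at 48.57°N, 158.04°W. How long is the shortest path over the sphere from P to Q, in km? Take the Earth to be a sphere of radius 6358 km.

3902 km

Haversine: a = sin²(Δφ/2)+cos φ₁ cos φ₂ sin²(Δλ/2) = 0.09124;  σ = 2·atan2(√a,√(1−a))
σ = 35.163° → d = Rσ = 6358·0.61372 = 3902 km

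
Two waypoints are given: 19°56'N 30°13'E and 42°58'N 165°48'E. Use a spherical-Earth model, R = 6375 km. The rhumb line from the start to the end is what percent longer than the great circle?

Great circle: σ = 1.8328 rad → d_gc = Rσ = 11683.9 km
Rhumb: Δφ = +0.4020, Δλ = +2.3664, Δψ = +0.4769, q = Δφ/Δψ = 0.8430 → d_rh = R√(Δφ²+q²Δλ²) = 12972.1 km
Excess = (12972.1 − 11683.9) / 11683.9 = 1288.2 / 11683.9 = 11.03% ≈ 11.0%

11.0%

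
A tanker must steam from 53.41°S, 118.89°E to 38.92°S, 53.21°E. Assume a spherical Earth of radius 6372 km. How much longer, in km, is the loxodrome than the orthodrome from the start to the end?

159 km

Great circle: cos σ = sin φ₁ sin φ₂ + cos φ₁ cos φ₂ cos Δλ,  σ = 0.8018 rad → d_gc = 5109.0 km
Rhumb line: Δψ = +0.3683, q = Δφ/Δψ = 0.6867, d_rh = R√(Δφ²+q²Δλ²) = 5268.4 km
Excess = 5268.4 − 5109.0 = 159.4 ≈ 159 km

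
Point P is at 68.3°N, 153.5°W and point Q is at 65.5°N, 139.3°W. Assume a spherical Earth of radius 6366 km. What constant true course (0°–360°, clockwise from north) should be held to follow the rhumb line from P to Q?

Δψ = ln[tan(π/4+φ₂/2)/tan(π/4+φ₁/2)] = -0.1247
Δλ = +0.2478 rad (taken the short way round)
course = atan2(Δλ, Δψ) = 116.71°

116.7°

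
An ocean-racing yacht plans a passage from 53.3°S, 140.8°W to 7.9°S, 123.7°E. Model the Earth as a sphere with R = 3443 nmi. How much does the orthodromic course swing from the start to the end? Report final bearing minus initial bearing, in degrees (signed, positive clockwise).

At departure: θ₁ = atan2(sin Δλ cos φ₂, cos φ₁ sin φ₂ − sin φ₁ cos φ₂ cos Δλ) = 260.88°
At arrival: θ₂ = atan2(sin Δλ cos φ₁, −cos φ₂ sin φ₁ + sin φ₂ cos φ₁ cos Δλ) = 323.44°
Δθ = θ₂ − θ₁ = +62.6°

+62.6°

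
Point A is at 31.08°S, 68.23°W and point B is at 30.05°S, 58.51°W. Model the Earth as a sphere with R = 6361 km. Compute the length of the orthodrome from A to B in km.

Haversine: a = sin²(Δφ/2)+cos φ₁ cos φ₂ sin²(Δλ/2) = 0.00540;  σ = 2·atan2(√a,√(1−a))
σ = 8.430° → d = Rσ = 6361·0.14713 = 936 km

936 km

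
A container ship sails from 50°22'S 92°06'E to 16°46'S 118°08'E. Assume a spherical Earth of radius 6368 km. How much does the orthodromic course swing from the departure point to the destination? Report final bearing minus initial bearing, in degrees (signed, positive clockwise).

At departure: θ₁ = atan2(sin Δλ cos φ₂, cos φ₁ sin φ₂ − sin φ₁ cos φ₂ cos Δλ) = 41.29°
At arrival: θ₂ = atan2(sin Δλ cos φ₁, −cos φ₂ sin φ₁ + sin φ₂ cos φ₁ cos Δλ) = 26.08°
Δθ = θ₂ − θ₁ = -15.2°

-15.2°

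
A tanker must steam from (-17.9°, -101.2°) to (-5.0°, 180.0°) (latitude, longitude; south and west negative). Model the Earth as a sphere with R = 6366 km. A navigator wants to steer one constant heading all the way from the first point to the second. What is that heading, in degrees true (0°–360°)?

279.5°

Δψ = ln[tan(π/4+φ₂/2)/tan(π/4+φ₁/2)] = +0.2302
Δλ = -1.3753 rad (taken the short way round)
course = atan2(Δλ, Δψ) = 279.50°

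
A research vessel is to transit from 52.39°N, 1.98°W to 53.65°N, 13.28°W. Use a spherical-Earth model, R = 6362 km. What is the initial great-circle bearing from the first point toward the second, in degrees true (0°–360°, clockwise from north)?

θ = atan2( sin Δλ·cos φ₂ ,  cos φ₁ sin φ₂ − sin φ₁ cos φ₂ cos Δλ )
  = atan2(-0.1161, +0.0311) = 284.99°

285.0°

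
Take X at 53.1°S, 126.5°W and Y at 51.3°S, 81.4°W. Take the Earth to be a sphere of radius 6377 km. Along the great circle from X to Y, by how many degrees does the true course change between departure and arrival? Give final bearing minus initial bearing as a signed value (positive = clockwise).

-36.3°

Initial bearing θ₁ = atan2(sin Δλ cos φ₂, cos φ₁ sin φ₂ − sin φ₁ cos φ₂ cos Δλ) = 104.64°
Final bearing θ₂ = (initial bearing from the destination back to the start) + 180° = 68.30°
Δθ = θ₂ − θ₁ = -36.3°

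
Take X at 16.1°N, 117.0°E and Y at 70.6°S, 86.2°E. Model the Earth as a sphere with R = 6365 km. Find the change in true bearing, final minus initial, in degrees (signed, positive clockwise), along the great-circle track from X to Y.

At departure: θ₁ = atan2(sin Δλ cos φ₂, cos φ₁ sin φ₂ − sin φ₁ cos φ₂ cos Δλ) = 189.79°
At arrival: θ₂ = atan2(sin Δλ cos φ₁, −cos φ₂ sin φ₁ + sin φ₂ cos φ₁ cos Δλ) = 209.47°
Δθ = θ₂ − θ₁ = +19.7°

+19.7°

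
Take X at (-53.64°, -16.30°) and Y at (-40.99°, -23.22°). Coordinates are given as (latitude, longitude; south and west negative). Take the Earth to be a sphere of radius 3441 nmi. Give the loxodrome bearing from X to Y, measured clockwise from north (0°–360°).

Δψ = ln[tan(π/4+φ₂/2)/tan(π/4+φ₁/2)] = +0.3279
Δλ = -0.1208 rad (taken the short way round)
course = atan2(Δλ, Δψ) = 339.78°

339.8°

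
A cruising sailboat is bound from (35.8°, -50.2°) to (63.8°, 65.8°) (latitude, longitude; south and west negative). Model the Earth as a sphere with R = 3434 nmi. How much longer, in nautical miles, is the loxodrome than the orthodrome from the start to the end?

Great circle: cos σ = sin φ₁ sin φ₂ + cos φ₁ cos φ₂ cos Δλ,  σ = 1.1941 rad → d_gc = 4100.4 nmi
Rhumb line: Δψ = +0.7880, q = Δφ/Δψ = 0.6202, d_rh = R√(Δφ²+q²Δλ²) = 4626.7 nmi
Excess = 4626.7 − 4100.4 = 526.3 ≈ 526 nmi

526 nmi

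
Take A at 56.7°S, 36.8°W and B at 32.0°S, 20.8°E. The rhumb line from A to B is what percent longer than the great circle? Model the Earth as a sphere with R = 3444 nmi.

Great circle: σ = 0.8060 rad → d_gc = Rσ = 2775.9 nmi
Rhumb: Δφ = +0.4311, Δλ = +1.0053, Δψ = +0.6171, q = Δφ/Δψ = 0.6986 → d_rh = R√(Δφ²+q²Δλ²) = 2838.1 nmi
Excess = (2838.1 − 2775.9) / 2775.9 = 62.2 / 2775.9 = 2.24% ≈ 2.2%

2.2%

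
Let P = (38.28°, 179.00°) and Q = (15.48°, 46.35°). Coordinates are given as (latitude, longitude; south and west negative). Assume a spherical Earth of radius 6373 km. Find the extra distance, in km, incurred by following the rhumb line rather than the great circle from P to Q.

1002 km

Great circle: cos σ = sin φ₁ sin φ₂ + cos φ₁ cos φ₂ cos Δλ,  σ = 1.9254 rad → d_gc = 12270.5 km
Rhumb line: Δψ = -0.4507, q = Δφ/Δψ = 0.8830, d_rh = R√(Δφ²+q²Δλ²) = 13272.5 km
Excess = 13272.5 − 12270.5 = 1002.0 ≈ 1002 km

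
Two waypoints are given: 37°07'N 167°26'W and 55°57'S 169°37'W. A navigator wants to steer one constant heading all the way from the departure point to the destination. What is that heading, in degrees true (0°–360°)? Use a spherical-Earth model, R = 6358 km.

Δψ = ln[tan(π/4+φ₂/2)/tan(π/4+φ₁/2)] = -1.8820
Δλ = -0.0381 rad (taken the short way round)
course = atan2(Δλ, Δψ) = 181.16°

181.2°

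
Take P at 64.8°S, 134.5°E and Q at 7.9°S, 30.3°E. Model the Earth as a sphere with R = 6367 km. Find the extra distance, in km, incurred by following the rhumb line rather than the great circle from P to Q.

Great circle: cos σ = sin φ₁ sin φ₂ + cos φ₁ cos φ₂ cos Δλ,  σ = 1.5499 rad → d_gc = 9868.13 km
Rhumb line: Δψ = +1.3599, q = Δφ/Δψ = 0.7303, d_rh = R√(Δφ²+q²Δλ²) = 10558.56 km
Excess = 10558.56 − 9868.13 = 690.43 ≈ 690 km

690 km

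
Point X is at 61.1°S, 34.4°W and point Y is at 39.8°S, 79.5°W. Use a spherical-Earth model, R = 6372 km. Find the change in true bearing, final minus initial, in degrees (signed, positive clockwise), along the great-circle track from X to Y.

+36.1°

At departure: θ₁ = atan2(sin Δλ cos φ₂, cos φ₁ sin φ₂ − sin φ₁ cos φ₂ cos Δλ) = 286.91°
At arrival: θ₂ = atan2(sin Δλ cos φ₁, −cos φ₂ sin φ₁ + sin φ₂ cos φ₁ cos Δλ) = 323.00°
Δθ = θ₂ − θ₁ = +36.1°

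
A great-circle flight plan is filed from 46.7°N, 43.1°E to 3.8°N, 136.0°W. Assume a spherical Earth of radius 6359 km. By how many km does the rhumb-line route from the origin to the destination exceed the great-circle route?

Great circle: cos σ = sin φ₁ sin φ₂ + cos φ₁ cos φ₂ cos Δλ,  σ = 2.2601 rad → d_gc = 14371.9 km
Rhumb line: Δψ = -0.8576, q = Δφ/Δψ = 0.8731, d_rh = R√(Δφ²+q²Δλ²) = 17995.7 km
Excess = 17995.7 − 14371.9 = 3623.8 ≈ 3624 km

3624 km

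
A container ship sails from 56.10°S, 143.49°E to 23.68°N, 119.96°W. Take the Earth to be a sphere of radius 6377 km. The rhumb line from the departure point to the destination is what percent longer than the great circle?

2.0%

Great circle: σ = 1.9732 rad → d_gc = Rσ = 12583.0 km
Rhumb: Δφ = +1.3924, Δλ = +1.6851, Δψ = +1.6138, q = Δφ/Δψ = 0.8628 → d_rh = R√(Δφ²+q²Δλ²) = 12838.1 km
Excess = (12838.1 − 12583.0) / 12583.0 = 255.1 / 12583.0 = 2.03% ≈ 2.0%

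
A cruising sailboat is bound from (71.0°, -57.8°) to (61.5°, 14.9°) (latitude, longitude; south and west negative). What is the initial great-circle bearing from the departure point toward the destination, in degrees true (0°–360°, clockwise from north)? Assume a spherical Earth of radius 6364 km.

θ = atan2( sin Δλ·cos φ₂ ,  cos φ₁ sin φ₂ − sin φ₁ cos φ₂ cos Δλ )
  = atan2(+0.4556, +0.1520) = 71.55°

71.6°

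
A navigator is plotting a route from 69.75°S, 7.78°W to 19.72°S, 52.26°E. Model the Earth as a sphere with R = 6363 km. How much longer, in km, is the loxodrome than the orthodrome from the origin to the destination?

178 km

Great circle: cos σ = sin φ₁ sin φ₂ + cos φ₁ cos φ₂ cos Δλ,  σ = 1.0710 rad → d_gc = 6814.5 km
Rhumb line: Δψ = +1.3716, q = Δφ/Δψ = 0.6366, d_rh = R√(Δφ²+q²Δλ²) = 6992.1 km
Excess = 6992.1 − 6814.5 = 177.6 ≈ 178 km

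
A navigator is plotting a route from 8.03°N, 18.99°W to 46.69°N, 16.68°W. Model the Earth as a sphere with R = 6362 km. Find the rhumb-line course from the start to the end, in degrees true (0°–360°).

2.9°

Meridional parts: M(φ₁)=+0.1406, M(φ₂)=+0.9237 → ΔM = +0.7831;  Δλ = +0.0403 rad
tan C = Δλ / ΔM = +0.0515 → C = 2.95°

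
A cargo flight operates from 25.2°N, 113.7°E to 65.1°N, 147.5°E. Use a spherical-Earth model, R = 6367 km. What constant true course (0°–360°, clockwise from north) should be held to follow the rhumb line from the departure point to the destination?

29.2°

Δψ = ln[tan(π/4+φ₂/2)/tan(π/4+φ₁/2)] = +1.0559
Δλ = +0.5899 rad (taken the short way round)
course = atan2(Δλ, Δψ) = 29.19°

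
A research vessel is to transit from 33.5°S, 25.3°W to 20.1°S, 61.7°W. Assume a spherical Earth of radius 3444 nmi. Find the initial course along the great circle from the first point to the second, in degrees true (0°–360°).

283.2°

θ = atan2( sin Δλ·cos φ₂ ,  cos φ₁ sin φ₂ − sin φ₁ cos φ₂ cos Δλ )
  = atan2(-0.5573, +0.1306) = 283.19°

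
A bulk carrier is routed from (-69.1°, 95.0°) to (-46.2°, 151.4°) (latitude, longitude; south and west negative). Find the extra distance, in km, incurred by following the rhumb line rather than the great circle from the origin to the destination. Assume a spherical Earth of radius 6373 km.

Great circle: cos σ = sin φ₁ sin φ₂ + cos φ₁ cos φ₂ cos Δλ,  σ = 0.6251 rad → d_gc = 3983.69 km
Rhumb line: Δψ = +0.7791, q = Δφ/Δψ = 0.5130, d_rh = R√(Δφ²+q²Δλ²) = 4104.16 km
Excess = 4104.16 − 3983.69 = 120.47 ≈ 120 km

120 km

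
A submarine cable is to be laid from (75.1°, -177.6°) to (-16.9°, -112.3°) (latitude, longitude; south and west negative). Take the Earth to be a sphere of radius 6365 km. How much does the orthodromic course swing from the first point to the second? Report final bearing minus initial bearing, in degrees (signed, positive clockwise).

At departure: θ₁ = atan2(sin Δλ cos φ₂, cos φ₁ sin φ₂ − sin φ₁ cos φ₂ cos Δλ) = 117.94°
At arrival: θ₂ = atan2(sin Δλ cos φ₁, −cos φ₂ sin φ₁ + sin φ₂ cos φ₁ cos Δλ) = 166.27°
Δθ = θ₂ − θ₁ = +48.3°

+48.3°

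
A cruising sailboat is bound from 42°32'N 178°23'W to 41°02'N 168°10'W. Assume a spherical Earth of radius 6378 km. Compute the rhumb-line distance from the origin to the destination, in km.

864 km

Rhumb course C = atan2(Δλ, Δψ) with Δψ = ln[tan(π/4+φ₂/2)/tan(π/4+φ₁/2)] = -0.0351, Δλ = +0.1783 → C = 101.14°
d = R·|Δφ| / |cos C| = 6378·0.02618 / 0.19320 = 864 km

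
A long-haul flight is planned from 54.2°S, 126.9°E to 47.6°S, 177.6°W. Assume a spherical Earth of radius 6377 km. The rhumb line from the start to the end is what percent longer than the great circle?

2.5%

Great circle: σ = 0.6053 rad → d_gc = Rσ = 3859.8 km
Rhumb: Δφ = +0.1152, Δλ = +0.9687, Δψ = +0.1831, q = Δφ/Δψ = 0.6293 → d_rh = R√(Δφ²+q²Δλ²) = 3955.9 km
Excess = (3955.9 − 3859.8) / 3859.8 = 96.1 / 3859.8 = 2.49% ≈ 2.5%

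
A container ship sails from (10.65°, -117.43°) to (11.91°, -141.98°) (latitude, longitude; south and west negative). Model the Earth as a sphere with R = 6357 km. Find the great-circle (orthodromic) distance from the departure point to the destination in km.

2674 km

cos σ = sin φ₁ sin φ₂ + cos φ₁ cos φ₂ cos Δλ
      = sin(10.65°)sin(11.91°) + cos(10.65°)cos(11.91°)cos(-24.55°) = 0.9128
σ = 24.101° → d = Rσ = 6357·0.42064 = 2674 km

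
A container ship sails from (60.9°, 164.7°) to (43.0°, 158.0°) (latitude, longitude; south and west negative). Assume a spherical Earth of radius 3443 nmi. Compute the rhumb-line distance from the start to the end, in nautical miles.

1103 nmi

Δψ = ln[tan(π/4+φ₂/2)/tan(π/4+φ₁/2)] = -0.5160;  Δφ = -0.3124 rad,  Δλ = -0.1169 rad
q = Δφ/Δψ = 0.6055
d = R·√(Δφ² + q²Δλ²) = 3443·0.32034 = 1103 nmi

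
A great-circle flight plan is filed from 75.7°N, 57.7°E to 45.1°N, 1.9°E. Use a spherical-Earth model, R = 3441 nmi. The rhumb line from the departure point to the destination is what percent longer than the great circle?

3.1%

Great circle: σ = 0.6691 rad → d_gc = Rσ = 2302.3 nmi
Rhumb: Δφ = -0.5341, Δλ = -0.9739, Δψ = -1.1921, q = Δφ/Δψ = 0.4480 → d_rh = R√(Δφ²+q²Δλ²) = 2373.1 nmi
Excess = (2373.1 − 2302.3) / 2302.3 = 70.8 / 2302.3 = 3.08% ≈ 3.1%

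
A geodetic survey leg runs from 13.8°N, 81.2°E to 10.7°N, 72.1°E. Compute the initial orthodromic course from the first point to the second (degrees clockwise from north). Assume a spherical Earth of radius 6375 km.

θ = atan2( sin Δλ·cos φ₂ ,  cos φ₁ sin φ₂ − sin φ₁ cos φ₂ cos Δλ )
  = atan2(-0.1554, -0.0511) = 251.79°

251.8°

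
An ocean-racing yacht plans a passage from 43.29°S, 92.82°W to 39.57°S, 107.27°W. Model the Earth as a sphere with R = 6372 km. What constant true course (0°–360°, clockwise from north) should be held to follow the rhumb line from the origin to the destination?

289.0°

Meridional parts: M(φ₁)=-0.8398, M(φ₂)=-0.7531 → ΔM = +0.0866;  Δλ = -0.2522 rad
tan C = Δλ / ΔM = -2.9111 → C = 288.96°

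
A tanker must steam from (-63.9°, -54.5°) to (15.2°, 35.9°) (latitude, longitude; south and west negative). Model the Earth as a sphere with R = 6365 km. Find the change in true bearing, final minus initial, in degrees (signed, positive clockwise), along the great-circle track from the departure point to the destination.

At departure: θ₁ = atan2(sin Δλ cos φ₂, cos φ₁ sin φ₂ − sin φ₁ cos φ₂ cos Δλ) = 83.54°
At arrival: θ₂ = atan2(sin Δλ cos φ₁, −cos φ₂ sin φ₁ + sin φ₂ cos φ₁ cos Δλ) = 26.94°
Δθ = θ₂ − θ₁ = -56.6°

-56.6°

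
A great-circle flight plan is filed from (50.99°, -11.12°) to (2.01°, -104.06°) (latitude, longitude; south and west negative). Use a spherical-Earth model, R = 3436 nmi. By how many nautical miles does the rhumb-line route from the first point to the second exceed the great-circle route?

Great circle: cos σ = sin φ₁ sin φ₂ + cos φ₁ cos φ₂ cos Δλ,  σ = 1.5758 rad → d_gc = 5414.5 nmi
Rhumb line: Δψ = -1.0028, q = Δφ/Δψ = 0.8525, d_rh = R√(Δφ²+q²Δλ²) = 5586.1 nmi
Excess = 5586.1 − 5414.5 = 171.6 ≈ 172 nmi

172 nmi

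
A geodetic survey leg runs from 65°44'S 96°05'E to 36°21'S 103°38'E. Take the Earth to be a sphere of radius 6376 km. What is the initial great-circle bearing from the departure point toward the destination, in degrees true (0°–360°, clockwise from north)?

θ = atan2( sin Δλ·cos φ₂ ,  cos φ₁ sin φ₂ − sin φ₁ cos φ₂ cos Δλ )
  = atan2(+0.1058, +0.4843) = 12.33°

12.3°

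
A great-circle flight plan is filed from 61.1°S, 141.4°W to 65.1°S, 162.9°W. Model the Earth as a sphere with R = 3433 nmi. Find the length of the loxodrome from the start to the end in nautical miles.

629 nmi

Δψ = ln[tan(π/4+φ₂/2)/tan(π/4+φ₁/2)] = -0.1546;  Δφ = -0.0698 rad,  Δλ = -0.3752 rad
q = Δφ/Δψ = 0.4516
d = R·√(Δφ² + q²Δλ²) = 3433·0.18329 = 629 nmi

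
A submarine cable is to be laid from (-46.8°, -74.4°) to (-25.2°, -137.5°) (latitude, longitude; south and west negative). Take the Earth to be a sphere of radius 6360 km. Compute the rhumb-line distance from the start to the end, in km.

6089 km

Δψ = ln[tan(π/4+φ₂/2)/tan(π/4+φ₁/2)] = +0.4718;  Δφ = +0.3770 rad,  Δλ = -1.1013 rad
q = Δφ/Δψ = 0.7991
d = R·√(Δφ² + q²Δλ²) = 6360·0.95736 = 6089 km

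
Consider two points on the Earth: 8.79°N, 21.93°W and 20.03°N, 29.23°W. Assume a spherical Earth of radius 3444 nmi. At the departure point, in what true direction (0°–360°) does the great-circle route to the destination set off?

N = sin Δλ·cos φ₂ = -0.1194;  D = cos φ₁ sin φ₂ − sin φ₁ cos φ₂ cos Δλ = +0.1961
initial course = atan2(N, D) = 328.67°

328.7°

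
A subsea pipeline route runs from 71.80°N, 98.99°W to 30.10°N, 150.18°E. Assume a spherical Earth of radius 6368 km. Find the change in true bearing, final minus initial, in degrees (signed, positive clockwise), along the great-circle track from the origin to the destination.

Initial bearing θ₁ = atan2(sin Δλ cos φ₂, cos φ₁ sin φ₂ − sin φ₁ cos φ₂ cos Δλ) = 299.04°
Final bearing θ₂ = (initial bearing from the destination back to the start) + 180° = 198.40°
Δθ = θ₂ − θ₁ = -100.6°

-100.6°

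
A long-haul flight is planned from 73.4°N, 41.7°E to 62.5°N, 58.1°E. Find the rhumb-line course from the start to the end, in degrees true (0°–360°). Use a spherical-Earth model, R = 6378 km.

151.0°

Δψ = ln[tan(π/4+φ₂/2)/tan(π/4+φ₁/2)] = -0.5172
Δλ = +0.2862 rad (taken the short way round)
course = atan2(Δλ, Δψ) = 151.04°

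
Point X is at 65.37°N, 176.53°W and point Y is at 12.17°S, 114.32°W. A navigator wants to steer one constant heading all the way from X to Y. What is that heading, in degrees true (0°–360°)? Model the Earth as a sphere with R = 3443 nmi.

Meridional parts: M(φ₁)=+1.5218, M(φ₂)=-0.2140 → ΔM = -1.7359;  Δλ = +1.0858 rad
tan C = Δλ / ΔM = -0.6255 → C = 147.97°

148.0°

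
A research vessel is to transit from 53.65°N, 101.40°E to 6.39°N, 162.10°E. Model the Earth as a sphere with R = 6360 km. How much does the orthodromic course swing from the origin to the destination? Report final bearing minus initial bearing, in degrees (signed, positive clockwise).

+35.5°

Initial bearing θ₁ = atan2(sin Δλ cos φ₂, cos φ₁ sin φ₂ − sin φ₁ cos φ₂ cos Δλ) = 110.60°
Final bearing θ₂ = (initial bearing from the destination back to the start) + 180° = 146.06°
Δθ = θ₂ − θ₁ = +35.5°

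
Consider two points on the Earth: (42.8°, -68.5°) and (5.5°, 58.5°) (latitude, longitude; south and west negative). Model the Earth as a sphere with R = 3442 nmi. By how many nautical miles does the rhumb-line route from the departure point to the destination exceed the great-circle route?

Great circle: cos σ = sin φ₁ sin φ₂ + cos φ₁ cos φ₂ cos Δλ,  σ = 1.9546 rad → d_gc = 6727.6 nmi
Rhumb line: Δψ = -0.7319, q = Δφ/Δψ = 0.8894, d_rh = R√(Δφ²+q²Δλ²) = 7146.3 nmi
Excess = 7146.3 − 6727.6 = 418.7 ≈ 419 nmi

419 nmi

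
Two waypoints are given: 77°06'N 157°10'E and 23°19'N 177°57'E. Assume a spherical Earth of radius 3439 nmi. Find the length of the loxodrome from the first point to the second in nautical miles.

3296 nmi

Rhumb course C = atan2(Δλ, Δψ) with Δψ = ln[tan(π/4+φ₂/2)/tan(π/4+φ₁/2)] = -1.7612, Δλ = +0.3627 → C = 168.36°
d = R·|Δφ| / |cos C| = 3439·0.93870 / 0.97944 = 3296 nmi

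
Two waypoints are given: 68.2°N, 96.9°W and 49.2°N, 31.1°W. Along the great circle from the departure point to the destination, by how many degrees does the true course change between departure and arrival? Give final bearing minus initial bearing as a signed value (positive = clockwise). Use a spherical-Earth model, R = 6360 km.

+58.5°

At departure: θ₁ = atan2(sin Δλ cos φ₂, cos φ₁ sin φ₂ − sin φ₁ cos φ₂ cos Δλ) = 86.89°
At arrival: θ₂ = atan2(sin Δλ cos φ₁, −cos φ₂ sin φ₁ + sin φ₂ cos φ₁ cos Δλ) = 145.42°
Δθ = θ₂ − θ₁ = +58.5°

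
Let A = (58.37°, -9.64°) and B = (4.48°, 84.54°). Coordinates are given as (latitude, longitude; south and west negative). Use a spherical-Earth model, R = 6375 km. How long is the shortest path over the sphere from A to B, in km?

9833 km

cos σ = sin φ₁ sin φ₂ + cos φ₁ cos φ₂ cos Δλ
      = sin(58.37°)sin(4.48°) + cos(58.37°)cos(4.48°)cos(94.18°) = 0.0284
σ = 88.373° → d = Rσ = 6375·1.54239 = 9833 km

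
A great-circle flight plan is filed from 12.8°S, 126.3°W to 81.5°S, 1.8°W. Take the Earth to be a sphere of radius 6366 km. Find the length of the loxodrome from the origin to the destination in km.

10347 km

Δψ = ln[tan(π/4+φ₂/2)/tan(π/4+φ₁/2)] = -2.3742;  Δφ = -1.1990 rad,  Δλ = +2.1729 rad
q = Δφ/Δψ = 0.5050
d = R·√(Δφ² + q²Δλ²) = 6366·1.62542 = 10347 km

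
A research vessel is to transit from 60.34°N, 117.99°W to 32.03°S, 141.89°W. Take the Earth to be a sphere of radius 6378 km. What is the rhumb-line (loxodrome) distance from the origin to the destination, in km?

10522 km

Rhumb course C = atan2(Δλ, Δψ) with Δψ = ln[tan(π/4+φ₂/2)/tan(π/4+φ₁/2)] = -1.9195, Δλ = -0.4171 → C = 192.26°
d = R·|Δφ| / |cos C| = 6378·1.61216 / 0.97719 = 10522 km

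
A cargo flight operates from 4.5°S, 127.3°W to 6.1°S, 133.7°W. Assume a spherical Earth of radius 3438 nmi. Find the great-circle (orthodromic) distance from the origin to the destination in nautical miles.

394 nmi

Haversine: a = sin²(Δφ/2)+cos φ₁ cos φ₂ sin²(Δλ/2) = 0.00328;  σ = 2·atan2(√a,√(1−a))
σ = 6.570° → d = Rσ = 3438·0.11467 = 394 nmi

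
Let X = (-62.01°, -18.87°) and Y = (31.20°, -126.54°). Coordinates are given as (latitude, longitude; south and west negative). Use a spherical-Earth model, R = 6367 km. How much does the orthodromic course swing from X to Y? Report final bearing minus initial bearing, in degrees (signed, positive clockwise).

Initial bearing θ₁ = atan2(sin Δλ cos φ₂, cos φ₁ sin φ₂ − sin φ₁ cos φ₂ cos Δλ) = 270.97°
Final bearing θ₂ = (initial bearing from the destination back to the start) + 180° = 326.73°
Δθ = θ₂ − θ₁ = +55.8°

+55.8°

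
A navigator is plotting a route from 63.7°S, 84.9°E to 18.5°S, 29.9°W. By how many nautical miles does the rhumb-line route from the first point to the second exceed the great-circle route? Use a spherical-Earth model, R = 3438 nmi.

511 nmi

Great circle: cos σ = sin φ₁ sin φ₂ + cos φ₁ cos φ₂ cos Δλ,  σ = 1.4624 rad → d_gc = 5027.6 nmi
Rhumb line: Δψ = +1.1254, q = Δφ/Δψ = 0.7010, d_rh = R√(Δφ²+q²Δλ²) = 5538.4 nmi
Excess = 5538.4 − 5027.6 = 510.8 ≈ 511 nmi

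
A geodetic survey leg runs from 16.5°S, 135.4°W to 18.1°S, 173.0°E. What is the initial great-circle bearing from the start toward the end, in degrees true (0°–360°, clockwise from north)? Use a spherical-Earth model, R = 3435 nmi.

θ = atan2( sin Δλ·cos φ₂ ,  cos φ₁ sin φ₂ − sin φ₁ cos φ₂ cos Δλ )
  = atan2(-0.7449, -0.1302) = 260.09°

260.1°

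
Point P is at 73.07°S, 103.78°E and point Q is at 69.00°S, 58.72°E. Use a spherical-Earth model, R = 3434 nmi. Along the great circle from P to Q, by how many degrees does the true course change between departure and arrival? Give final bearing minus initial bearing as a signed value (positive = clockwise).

At departure: θ₁ = atan2(sin Δλ cos φ₂, cos φ₁ sin φ₂ − sin φ₁ cos φ₂ cos Δλ) = 263.32°
At arrival: θ₂ = atan2(sin Δλ cos φ₁, −cos φ₂ sin φ₁ + sin φ₂ cos φ₁ cos Δλ) = 306.19°
Δθ = θ₂ − θ₁ = +42.9°

+42.9°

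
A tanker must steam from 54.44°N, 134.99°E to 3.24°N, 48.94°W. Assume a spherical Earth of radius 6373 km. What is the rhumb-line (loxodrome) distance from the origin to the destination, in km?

Δψ = ln[tan(π/4+φ₂/2)/tan(π/4+φ₁/2)] = -1.0807;  Δφ = -0.8936 rad,  Δλ = +3.0730 rad
q = Δφ/Δψ = 0.8269
d = R·√(Δφ² + q²Δλ²) = 6373·2.69348 = 17166 km

17166 km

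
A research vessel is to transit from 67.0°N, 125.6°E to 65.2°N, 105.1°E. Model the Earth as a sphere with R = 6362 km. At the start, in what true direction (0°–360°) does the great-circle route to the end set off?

θ = atan2( sin Δλ·cos φ₂ ,  cos φ₁ sin φ₂ − sin φ₁ cos φ₂ cos Δλ )
  = atan2(-0.1469, -0.0070) = 267.29°

267.3°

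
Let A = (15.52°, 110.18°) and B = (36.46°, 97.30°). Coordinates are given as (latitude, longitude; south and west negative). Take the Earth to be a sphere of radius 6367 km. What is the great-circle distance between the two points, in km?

cos σ = sin φ₁ sin φ₂ + cos φ₁ cos φ₂ cos Δλ
      = sin(15.52°)sin(36.46°) + cos(15.52°)cos(36.46°)cos(-12.88°) = 0.9145
σ = 23.871° → d = Rσ = 6367·0.41663 = 2653 km

2653 km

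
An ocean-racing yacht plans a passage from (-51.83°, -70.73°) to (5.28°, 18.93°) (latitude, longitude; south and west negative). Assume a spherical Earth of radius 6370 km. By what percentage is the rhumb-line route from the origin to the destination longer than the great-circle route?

2.5%

Great circle: σ = 1.6395 rad → d_gc = Rσ = 10443.9 km
Rhumb: Δφ = +0.9968, Δλ = +1.5649, Δψ = +1.1536, q = Δφ/Δψ = 0.8640 → d_rh = R√(Δφ²+q²Δλ²) = 10700.1 km
Excess = (10700.1 − 10443.9) / 10443.9 = 256.2 / 10443.9 = 2.453% ≈ 2.5%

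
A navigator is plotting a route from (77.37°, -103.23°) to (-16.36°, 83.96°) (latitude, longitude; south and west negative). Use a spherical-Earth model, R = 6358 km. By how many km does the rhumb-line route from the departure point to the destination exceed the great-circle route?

Great circle: cos σ = sin φ₁ sin φ₂ + cos φ₁ cos φ₂ cos Δλ,  σ = 2.0749 rad → d_gc = 13192.1 km
Rhumb line: Δψ = -2.4907, q = Δφ/Δψ = 0.6568, d_rh = R√(Δφ²+q²Δλ²) = 16334.4 km
Excess = 16334.4 − 13192.1 = 3142.3 ≈ 3142 km

3142 km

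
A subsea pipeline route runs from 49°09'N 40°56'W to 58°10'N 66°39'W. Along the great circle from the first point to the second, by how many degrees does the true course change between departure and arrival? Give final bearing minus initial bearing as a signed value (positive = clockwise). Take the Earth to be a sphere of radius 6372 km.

At departure: θ₁ = atan2(sin Δλ cos φ₂, cos φ₁ sin φ₂ − sin φ₁ cos φ₂ cos Δλ) = 310.61°
At arrival: θ₂ = atan2(sin Δλ cos φ₁, −cos φ₂ sin φ₁ + sin φ₂ cos φ₁ cos Δλ) = 289.71°
Δθ = θ₂ − θ₁ = -20.9°

-20.9°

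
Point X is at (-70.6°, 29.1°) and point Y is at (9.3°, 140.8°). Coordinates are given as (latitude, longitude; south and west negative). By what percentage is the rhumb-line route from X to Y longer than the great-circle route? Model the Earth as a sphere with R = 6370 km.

Great circle: σ = 1.8480 rad → d_gc = Rσ = 11771.5 km
Rhumb: Δφ = +1.3945, Δλ = +1.9495, Δψ = +1.9295, q = Δφ/Δψ = 0.7227 → d_rh = R√(Δφ²+q²Δλ²) = 12627.9 km
Excess = (12627.9 − 11771.5) / 11771.5 = 856.4 / 11771.5 = 7.28% ≈ 7.3%

7.3%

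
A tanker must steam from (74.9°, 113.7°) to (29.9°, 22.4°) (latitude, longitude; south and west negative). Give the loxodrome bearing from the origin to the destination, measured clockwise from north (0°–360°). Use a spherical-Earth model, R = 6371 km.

Meridional parts: M(φ₁)=+2.0209, M(φ₂)=+0.5473 → ΔM = -1.4736;  Δλ = -1.5935 rad
tan C = Δλ / ΔM = +1.0814 → C = 227.24°

227.2°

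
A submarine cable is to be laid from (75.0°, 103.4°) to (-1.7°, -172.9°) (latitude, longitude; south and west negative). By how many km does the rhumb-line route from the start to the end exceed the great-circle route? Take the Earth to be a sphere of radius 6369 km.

451 km

Great circle: cos σ = sin φ₁ sin φ₂ + cos φ₁ cos φ₂ cos Δλ,  σ = 1.5711 rad → d_gc = 10006.1 km
Rhumb line: Δψ = -2.0573, q = Δφ/Δψ = 0.6507, d_rh = R√(Δφ²+q²Δλ²) = 10456.8 km
Excess = 10456.8 − 10006.1 = 450.7 ≈ 451 km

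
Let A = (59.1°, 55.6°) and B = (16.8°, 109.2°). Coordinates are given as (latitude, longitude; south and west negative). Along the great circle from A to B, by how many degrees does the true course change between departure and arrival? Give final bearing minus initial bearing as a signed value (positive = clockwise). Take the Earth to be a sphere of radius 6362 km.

At departure: θ₁ = atan2(sin Δλ cos φ₂, cos φ₁ sin φ₂ − sin φ₁ cos φ₂ cos Δλ) = 113.75°
At arrival: θ₂ = atan2(sin Δλ cos φ₁, −cos φ₂ sin φ₁ + sin φ₂ cos φ₁ cos Δλ) = 150.59°
Δθ = θ₂ − θ₁ = +36.8°

+36.8°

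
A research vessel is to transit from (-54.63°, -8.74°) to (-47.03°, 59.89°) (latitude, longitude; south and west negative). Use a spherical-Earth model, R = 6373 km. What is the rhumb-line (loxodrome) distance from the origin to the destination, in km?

Rhumb course C = atan2(Δλ, Δψ) with Δψ = ln[tan(π/4+φ₂/2)/tan(π/4+φ₁/2)] = +0.2106, Δλ = +1.1978 → C = 80.03°
d = R·|Δφ| / |cos C| = 6373·0.13265 / 0.17319 = 4881 km

4881 km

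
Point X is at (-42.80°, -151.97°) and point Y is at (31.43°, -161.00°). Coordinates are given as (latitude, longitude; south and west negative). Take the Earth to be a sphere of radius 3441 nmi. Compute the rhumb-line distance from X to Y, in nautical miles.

Δψ = ln[tan(π/4+φ₂/2)/tan(π/4+φ₁/2)] = +1.4064;  Δφ = +1.2956 rad,  Δλ = -0.1576 rad
q = Δφ/Δψ = 0.9212
d = R·√(Δφ² + q²Δλ²) = 3441·1.30367 = 4486 nmi

4486 nmi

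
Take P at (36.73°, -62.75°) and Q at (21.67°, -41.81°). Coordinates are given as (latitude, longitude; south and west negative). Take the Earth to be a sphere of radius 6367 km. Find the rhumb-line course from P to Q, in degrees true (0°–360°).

Meridional parts: M(φ₁)=+0.6901, M(φ₂)=+0.3876 → ΔM = -0.3025;  Δλ = +0.3655 rad
tan C = Δλ / ΔM = -1.2080 → C = 129.62°

129.6°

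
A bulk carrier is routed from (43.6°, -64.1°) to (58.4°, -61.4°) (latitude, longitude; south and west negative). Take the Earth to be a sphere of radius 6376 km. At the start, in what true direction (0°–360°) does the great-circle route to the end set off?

5.5°

θ = atan2( sin Δλ·cos φ₂ ,  cos φ₁ sin φ₂ − sin φ₁ cos φ₂ cos Δλ )
  = atan2(+0.0247, +0.2558) = 5.51°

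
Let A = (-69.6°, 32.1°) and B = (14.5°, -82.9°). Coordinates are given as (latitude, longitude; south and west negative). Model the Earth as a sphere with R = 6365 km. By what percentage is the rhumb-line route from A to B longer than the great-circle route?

7.0%

Great circle: σ = 1.9577 rad → d_gc = Rσ = 12460.6 km
Rhumb: Δφ = +1.4678, Δλ = -2.0071, Δψ = +1.9710, q = Δφ/Δψ = 0.7447 → d_rh = R√(Δφ²+q²Δλ²) = 13334.1 km
Excess = (13334.1 − 12460.6) / 12460.6 = 873.5 / 12460.6 = 7.01% ≈ 7.0%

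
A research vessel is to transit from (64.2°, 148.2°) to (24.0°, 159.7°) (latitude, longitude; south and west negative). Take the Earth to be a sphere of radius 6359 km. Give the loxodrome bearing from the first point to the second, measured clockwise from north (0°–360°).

169.1°

Meridional parts: M(φ₁)=+1.4739, M(φ₂)=+0.4317 → ΔM = -1.0422;  Δλ = +0.2007 rad
tan C = Δλ / ΔM = -0.1926 → C = 169.10°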